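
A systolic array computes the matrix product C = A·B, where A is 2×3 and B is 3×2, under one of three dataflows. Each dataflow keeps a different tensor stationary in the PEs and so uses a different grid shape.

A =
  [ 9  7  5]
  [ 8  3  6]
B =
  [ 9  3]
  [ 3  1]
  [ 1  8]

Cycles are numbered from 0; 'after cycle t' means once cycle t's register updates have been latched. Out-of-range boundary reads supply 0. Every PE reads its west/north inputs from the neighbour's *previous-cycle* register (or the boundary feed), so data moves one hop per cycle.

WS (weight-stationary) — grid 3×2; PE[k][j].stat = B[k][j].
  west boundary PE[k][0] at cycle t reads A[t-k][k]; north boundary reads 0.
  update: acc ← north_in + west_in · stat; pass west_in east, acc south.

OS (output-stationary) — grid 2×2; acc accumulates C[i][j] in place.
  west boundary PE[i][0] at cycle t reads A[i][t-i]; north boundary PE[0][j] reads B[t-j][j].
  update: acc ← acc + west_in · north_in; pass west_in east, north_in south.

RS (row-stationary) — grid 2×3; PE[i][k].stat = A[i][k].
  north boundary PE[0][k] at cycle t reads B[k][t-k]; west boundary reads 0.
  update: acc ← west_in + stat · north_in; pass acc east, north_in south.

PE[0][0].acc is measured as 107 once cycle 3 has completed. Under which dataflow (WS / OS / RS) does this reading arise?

WS (3×2 grid), PE[0][0]:
  after 0 — PE[0][0] acc=81, pass-E 9, pass-S 81
  after 1 — PE[0][0] acc=72, pass-E 8, pass-S 72
  after 2 — PE[0][0] acc=0, pass-E 0, pass-S 0
  after 3 — PE[0][0] acc=0, pass-E 0, pass-S 0
OS (2×2 grid), PE[0][0]:
  after 0 — PE[0][0] acc=81, pass-E 9, pass-S 9
  after 1 — PE[0][0] acc=102, pass-E 7, pass-S 3
  after 2 — PE[0][0] acc=107, pass-E 5, pass-S 1
  after 3 — PE[0][0] acc=107, pass-E 0, pass-S 0
RS (2×3 grid), PE[0][0]:
  after 0 — PE[0][0] acc=81, pass-E 81, pass-S 9
  after 1 — PE[0][0] acc=27, pass-E 27, pass-S 3
  after 2 — PE[0][0] acc=0, pass-E 0, pass-S 0
  after 3 — PE[0][0] acc=0, pass-E 0, pass-S 0

dataflow = OS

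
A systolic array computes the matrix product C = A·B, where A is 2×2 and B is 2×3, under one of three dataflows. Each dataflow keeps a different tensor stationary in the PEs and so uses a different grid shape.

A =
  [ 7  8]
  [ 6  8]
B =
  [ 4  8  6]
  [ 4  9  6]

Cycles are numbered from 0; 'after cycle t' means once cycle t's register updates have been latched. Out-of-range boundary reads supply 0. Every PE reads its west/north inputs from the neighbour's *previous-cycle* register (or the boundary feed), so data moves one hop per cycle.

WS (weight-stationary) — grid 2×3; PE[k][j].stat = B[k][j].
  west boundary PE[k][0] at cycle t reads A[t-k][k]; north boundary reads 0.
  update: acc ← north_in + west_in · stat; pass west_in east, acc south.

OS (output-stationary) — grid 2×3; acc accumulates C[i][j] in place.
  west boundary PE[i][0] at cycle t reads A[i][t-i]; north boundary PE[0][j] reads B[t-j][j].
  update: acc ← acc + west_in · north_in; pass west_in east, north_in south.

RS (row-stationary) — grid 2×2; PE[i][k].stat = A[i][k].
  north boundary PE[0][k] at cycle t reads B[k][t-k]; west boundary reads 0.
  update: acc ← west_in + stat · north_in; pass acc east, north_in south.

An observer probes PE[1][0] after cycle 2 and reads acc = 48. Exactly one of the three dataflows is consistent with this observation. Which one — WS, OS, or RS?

dataflow = RS

WS (2×3 grid), PE[1][0]:
  0: (1,0).acc=0  regs=<0,0>
  1: (1,0).acc=60  regs=<8,60>
  2: (1,0).acc=56  regs=<8,56>
OS (2×3 grid), PE[1][0]:
  0: (1,0).acc=0  regs=<0,0>
  1: (1,0).acc=24  regs=<6,4>
  2: (1,0).acc=56  regs=<8,4>
RS (2×2 grid), PE[1][0]:
  0: (1,0).acc=0  regs=<0,0>
  1: (1,0).acc=24  regs=<24,4>
  2: (1,0).acc=48  regs=<48,8>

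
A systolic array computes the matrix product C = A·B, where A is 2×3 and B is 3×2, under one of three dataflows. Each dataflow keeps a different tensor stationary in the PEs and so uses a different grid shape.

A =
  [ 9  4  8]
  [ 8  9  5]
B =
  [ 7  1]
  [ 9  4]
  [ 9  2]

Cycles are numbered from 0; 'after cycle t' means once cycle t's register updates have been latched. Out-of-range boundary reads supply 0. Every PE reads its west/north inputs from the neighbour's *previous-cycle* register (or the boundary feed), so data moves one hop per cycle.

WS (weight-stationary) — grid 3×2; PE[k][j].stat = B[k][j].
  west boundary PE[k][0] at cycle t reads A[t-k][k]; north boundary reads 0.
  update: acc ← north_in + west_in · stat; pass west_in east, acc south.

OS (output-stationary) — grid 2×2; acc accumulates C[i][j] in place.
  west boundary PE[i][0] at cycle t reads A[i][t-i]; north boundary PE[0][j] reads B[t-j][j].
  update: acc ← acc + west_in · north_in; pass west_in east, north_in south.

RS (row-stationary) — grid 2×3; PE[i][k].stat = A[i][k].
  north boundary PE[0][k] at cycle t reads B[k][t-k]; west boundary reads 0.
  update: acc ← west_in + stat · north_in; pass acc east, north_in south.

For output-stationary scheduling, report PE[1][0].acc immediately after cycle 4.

PE[1][0].acc = 182

OS on a 2×2 grid — tracing PE[1][0] and its feeders:
  after 0 — PE[0][0] acc=63, pass-E 9, pass-S 7
  after 0 — PE[1][0] acc=0, pass-E 0, pass-S 0
  after 1 — PE[0][0] acc=99, pass-E 4, pass-S 9
  after 1 — PE[1][0] acc=56, pass-E 8, pass-S 7
  after 2 — PE[0][0] acc=171, pass-E 8, pass-S 9
  after 2 — PE[1][0] acc=137, pass-E 9, pass-S 9
  after 3 — PE[0][0] acc=171, pass-E 0, pass-S 0
  after 3 — PE[1][0] acc=182, pass-E 5, pass-S 9
  after 4 — PE[0][0] acc=171, pass-E 0, pass-S 0
  after 4 — PE[1][0] acc=182, pass-E 0, pass-S 0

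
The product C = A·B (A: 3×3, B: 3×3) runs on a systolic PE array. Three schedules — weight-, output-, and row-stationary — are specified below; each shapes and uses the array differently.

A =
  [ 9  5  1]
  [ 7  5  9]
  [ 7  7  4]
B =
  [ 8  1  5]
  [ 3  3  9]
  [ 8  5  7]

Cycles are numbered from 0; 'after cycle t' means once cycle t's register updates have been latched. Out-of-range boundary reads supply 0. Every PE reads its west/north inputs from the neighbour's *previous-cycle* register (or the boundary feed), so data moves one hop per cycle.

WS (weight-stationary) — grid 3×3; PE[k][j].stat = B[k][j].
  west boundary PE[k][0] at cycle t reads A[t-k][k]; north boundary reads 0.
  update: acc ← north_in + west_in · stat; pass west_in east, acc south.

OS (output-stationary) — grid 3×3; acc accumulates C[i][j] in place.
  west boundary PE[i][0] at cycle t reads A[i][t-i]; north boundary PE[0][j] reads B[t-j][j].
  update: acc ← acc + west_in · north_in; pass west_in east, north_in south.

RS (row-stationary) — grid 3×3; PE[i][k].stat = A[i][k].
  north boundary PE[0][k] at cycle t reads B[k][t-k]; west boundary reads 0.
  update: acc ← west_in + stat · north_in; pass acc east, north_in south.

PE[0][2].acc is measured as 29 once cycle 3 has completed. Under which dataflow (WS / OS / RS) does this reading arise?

— WS: 3×3; PE[0][2] trace:
  c0 r0c2: 0 / 0 / 0
  c1 r0c2: 0 / 0 / 0
  c2 r0c2: 45 / 9 / 45
  c3 r0c2: 35 / 7 / 35
— OS: 3×3; PE[0][2] trace:
  c0 r0c2: 0 / 0 / 0
  c1 r0c2: 0 / 0 / 0
  c2 r0c2: 45 / 9 / 5
  c3 r0c2: 90 / 5 / 9
— RS: 3×3; PE[0][2] trace:
  c0 r0c2: 0 / 0 / 0
  c1 r0c2: 0 / 0 / 0
  c2 r0c2: 95 / 95 / 8
  c3 r0c2: 29 / 29 / 5

dataflow = RS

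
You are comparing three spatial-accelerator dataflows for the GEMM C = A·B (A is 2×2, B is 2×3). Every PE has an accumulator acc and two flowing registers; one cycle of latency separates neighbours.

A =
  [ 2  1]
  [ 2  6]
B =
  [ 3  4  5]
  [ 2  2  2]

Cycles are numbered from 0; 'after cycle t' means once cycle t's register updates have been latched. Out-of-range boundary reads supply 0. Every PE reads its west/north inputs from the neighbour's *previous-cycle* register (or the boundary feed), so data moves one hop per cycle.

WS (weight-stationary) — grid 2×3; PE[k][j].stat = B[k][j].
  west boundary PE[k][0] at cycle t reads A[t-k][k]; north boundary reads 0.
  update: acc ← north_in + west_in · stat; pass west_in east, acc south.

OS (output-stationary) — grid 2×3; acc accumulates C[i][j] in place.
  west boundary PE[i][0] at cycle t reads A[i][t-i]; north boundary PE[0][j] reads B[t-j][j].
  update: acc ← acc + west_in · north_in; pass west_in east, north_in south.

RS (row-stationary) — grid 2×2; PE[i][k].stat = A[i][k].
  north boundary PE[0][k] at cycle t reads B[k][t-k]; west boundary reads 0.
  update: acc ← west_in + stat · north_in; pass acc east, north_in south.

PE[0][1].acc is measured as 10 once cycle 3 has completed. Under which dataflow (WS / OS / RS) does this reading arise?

Under WS (2×3), PE[0][1]:
  step 0 · PE0,1: acc=0; fwd→0 fwd↓0
  step 1 · PE0,1: acc=8; fwd→2 fwd↓8
  step 2 · PE0,1: acc=8; fwd→2 fwd↓8
  step 3 · PE0,1: acc=0; fwd→0 fwd↓0
Under OS (2×3), PE[0][1]:
  step 0 · PE0,1: acc=0; fwd→0 fwd↓0
  step 1 · PE0,1: acc=8; fwd→2 fwd↓4
  step 2 · PE0,1: acc=10; fwd→1 fwd↓2
  step 3 · PE0,1: acc=10; fwd→0 fwd↓0
Under RS (2×2), PE[0][1]:
  step 0 · PE0,1: acc=0; fwd→0 fwd↓0
  step 1 · PE0,1: acc=8; fwd→8 fwd↓2
  step 2 · PE0,1: acc=10; fwd→10 fwd↓2
  step 3 · PE0,1: acc=12; fwd→12 fwd↓2

dataflow = OS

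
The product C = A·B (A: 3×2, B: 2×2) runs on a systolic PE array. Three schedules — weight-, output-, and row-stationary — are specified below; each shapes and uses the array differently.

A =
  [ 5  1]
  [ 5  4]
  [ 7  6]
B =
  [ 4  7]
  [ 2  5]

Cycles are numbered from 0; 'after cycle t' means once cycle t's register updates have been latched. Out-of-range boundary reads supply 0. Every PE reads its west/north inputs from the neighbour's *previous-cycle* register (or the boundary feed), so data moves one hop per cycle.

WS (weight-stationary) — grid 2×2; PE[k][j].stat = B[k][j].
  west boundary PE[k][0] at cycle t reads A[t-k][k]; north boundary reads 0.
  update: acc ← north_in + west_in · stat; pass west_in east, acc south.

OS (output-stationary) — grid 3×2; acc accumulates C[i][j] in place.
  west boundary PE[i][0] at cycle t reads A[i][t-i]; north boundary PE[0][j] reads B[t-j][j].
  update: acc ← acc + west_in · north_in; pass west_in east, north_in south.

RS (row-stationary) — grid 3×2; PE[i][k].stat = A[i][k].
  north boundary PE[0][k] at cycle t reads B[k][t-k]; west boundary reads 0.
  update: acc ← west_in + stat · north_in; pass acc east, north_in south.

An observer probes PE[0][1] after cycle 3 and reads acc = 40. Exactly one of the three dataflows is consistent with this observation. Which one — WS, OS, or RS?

dataflow = OS

Under WS (2×2), PE[0][1]:
  @0  [0,1]  acc 0  |  →0  ↓0
  @1  [0,1]  acc 35  |  →5  ↓35
  @2  [0,1]  acc 35  |  →5  ↓35
  @3  [0,1]  acc 49  |  →7  ↓49
Under OS (3×2), PE[0][1]:
  @0  [0,1]  acc 0  |  →0  ↓0
  @1  [0,1]  acc 35  |  →5  ↓7
  @2  [0,1]  acc 40  |  →1  ↓5
  @3  [0,1]  acc 40  |  →0  ↓0
Under RS (3×2), PE[0][1]:
  @0  [0,1]  acc 0  |  →0  ↓0
  @1  [0,1]  acc 22  |  →22  ↓2
  @2  [0,1]  acc 40  |  →40  ↓5
  @3  [0,1]  acc 0  |  →0  ↓0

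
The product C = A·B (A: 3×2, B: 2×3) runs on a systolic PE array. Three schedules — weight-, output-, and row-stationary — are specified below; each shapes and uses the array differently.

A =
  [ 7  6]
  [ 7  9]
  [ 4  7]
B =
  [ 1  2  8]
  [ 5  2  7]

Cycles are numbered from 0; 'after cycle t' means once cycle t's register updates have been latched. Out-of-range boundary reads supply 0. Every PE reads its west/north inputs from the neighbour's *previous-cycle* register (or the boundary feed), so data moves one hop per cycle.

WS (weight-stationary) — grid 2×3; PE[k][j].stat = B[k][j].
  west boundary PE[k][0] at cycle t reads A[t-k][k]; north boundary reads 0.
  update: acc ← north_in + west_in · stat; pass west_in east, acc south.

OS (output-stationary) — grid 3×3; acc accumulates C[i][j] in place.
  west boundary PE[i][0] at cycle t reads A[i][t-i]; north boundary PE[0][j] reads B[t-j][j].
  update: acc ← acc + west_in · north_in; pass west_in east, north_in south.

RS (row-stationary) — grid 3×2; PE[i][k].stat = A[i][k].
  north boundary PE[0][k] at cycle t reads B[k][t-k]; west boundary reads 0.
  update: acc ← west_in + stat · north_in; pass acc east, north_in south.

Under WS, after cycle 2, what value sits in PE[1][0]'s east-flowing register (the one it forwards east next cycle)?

register = 9

WS 2×3: PE[1][0] cycle-by-cycle (with neighbour feeds):
  t=0 PE[0][0]: acc=7 h=7 v=7
  t=0 PE[1][0]: acc=0 h=0 v=0
  t=1 PE[0][0]: acc=7 h=7 v=7
  t=1 PE[1][0]: acc=37 h=6 v=37
  t=2 PE[0][0]: acc=4 h=4 v=4
  t=2 PE[1][0]: acc=52 h=9 v=52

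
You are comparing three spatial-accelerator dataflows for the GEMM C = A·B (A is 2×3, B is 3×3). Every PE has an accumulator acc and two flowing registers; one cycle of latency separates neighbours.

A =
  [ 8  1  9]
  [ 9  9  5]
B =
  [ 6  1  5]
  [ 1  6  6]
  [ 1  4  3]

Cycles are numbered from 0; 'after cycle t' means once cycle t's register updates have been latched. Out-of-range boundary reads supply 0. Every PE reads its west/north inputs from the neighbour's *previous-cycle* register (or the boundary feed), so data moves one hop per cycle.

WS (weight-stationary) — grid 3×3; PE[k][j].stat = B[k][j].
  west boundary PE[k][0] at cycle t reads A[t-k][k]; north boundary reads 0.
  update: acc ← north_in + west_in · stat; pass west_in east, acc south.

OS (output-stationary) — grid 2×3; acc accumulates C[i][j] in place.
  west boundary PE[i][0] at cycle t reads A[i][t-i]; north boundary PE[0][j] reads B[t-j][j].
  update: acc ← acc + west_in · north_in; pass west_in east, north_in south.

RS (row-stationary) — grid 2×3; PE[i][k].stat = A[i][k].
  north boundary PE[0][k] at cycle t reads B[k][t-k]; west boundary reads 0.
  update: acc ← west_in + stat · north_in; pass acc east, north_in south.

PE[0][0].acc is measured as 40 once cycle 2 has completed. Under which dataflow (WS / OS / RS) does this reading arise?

— WS: 3×3; PE[0][0] trace:
  [0] (0,0) acc=48 (h:8 v:48)
  [1] (0,0) acc=54 (h:9 v:54)
  [2] (0,0) acc=0 (h:0 v:0)
— OS: 2×3; PE[0][0] trace:
  [0] (0,0) acc=48 (h:8 v:6)
  [1] (0,0) acc=49 (h:1 v:1)
  [2] (0,0) acc=58 (h:9 v:1)
— RS: 2×3; PE[0][0] trace:
  [0] (0,0) acc=48 (h:48 v:6)
  [1] (0,0) acc=8 (h:8 v:1)
  [2] (0,0) acc=40 (h:40 v:5)

dataflow = RS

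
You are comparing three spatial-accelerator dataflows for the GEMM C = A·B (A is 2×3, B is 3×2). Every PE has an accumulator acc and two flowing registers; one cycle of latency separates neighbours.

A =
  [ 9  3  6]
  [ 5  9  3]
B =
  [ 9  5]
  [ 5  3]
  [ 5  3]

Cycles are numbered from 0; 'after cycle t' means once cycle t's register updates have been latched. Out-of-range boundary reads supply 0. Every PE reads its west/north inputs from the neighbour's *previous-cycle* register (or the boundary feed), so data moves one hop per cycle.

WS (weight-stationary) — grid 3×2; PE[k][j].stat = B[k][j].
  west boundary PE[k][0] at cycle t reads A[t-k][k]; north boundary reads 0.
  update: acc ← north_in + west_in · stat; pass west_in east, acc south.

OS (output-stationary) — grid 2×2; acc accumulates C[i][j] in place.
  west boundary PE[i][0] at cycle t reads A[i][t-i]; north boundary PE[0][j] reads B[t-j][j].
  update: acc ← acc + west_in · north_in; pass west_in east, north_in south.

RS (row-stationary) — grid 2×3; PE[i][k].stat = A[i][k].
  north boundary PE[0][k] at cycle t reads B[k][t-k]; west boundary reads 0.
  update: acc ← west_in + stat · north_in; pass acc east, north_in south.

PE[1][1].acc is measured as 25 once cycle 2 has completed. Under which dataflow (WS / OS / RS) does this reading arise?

dataflow = OS

Under WS (3×2), PE[1][1]:
  c0 r1c1: 0 / 0 / 0
  c1 r1c1: 0 / 0 / 0
  c2 r1c1: 54 / 3 / 54
Under OS (2×2), PE[1][1]:
  c0 r1c1: 0 / 0 / 0
  c1 r1c1: 0 / 0 / 0
  c2 r1c1: 25 / 5 / 5
Under RS (2×3), PE[1][1]:
  c0 r1c1: 0 / 0 / 0
  c1 r1c1: 0 / 0 / 0
  c2 r1c1: 90 / 90 / 5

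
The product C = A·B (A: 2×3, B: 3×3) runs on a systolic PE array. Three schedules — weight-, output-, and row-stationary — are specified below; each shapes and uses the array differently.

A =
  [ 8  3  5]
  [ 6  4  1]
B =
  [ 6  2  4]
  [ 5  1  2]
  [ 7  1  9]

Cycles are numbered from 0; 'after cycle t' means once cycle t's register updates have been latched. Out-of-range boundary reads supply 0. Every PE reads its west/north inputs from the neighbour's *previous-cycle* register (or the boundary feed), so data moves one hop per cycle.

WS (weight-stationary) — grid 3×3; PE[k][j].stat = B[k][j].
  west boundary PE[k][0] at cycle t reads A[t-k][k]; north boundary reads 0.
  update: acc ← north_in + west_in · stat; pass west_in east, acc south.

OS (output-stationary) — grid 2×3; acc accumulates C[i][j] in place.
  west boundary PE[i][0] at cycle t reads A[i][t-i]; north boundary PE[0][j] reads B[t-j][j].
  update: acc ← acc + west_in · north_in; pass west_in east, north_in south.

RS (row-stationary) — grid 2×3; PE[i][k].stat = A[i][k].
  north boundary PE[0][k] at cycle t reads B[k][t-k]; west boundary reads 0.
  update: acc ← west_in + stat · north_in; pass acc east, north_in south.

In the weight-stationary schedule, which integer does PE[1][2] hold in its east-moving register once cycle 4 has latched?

register = 4

Tracing WS — 3×3 array, target PE[1][2]:
  c0 r0c2: 0 / 0 / 0
  c0 r1c1: 0 / 0 / 0
  c0 r1c2: 0 / 0 / 0
  c1 r0c2: 0 / 0 / 0
  c1 r1c1: 0 / 0 / 0
  c1 r1c2: 0 / 0 / 0
  c2 r0c2: 32 / 8 / 32
  c2 r1c1: 19 / 3 / 19
  c2 r1c2: 0 / 0 / 0
  c3 r0c2: 24 / 6 / 24
  c3 r1c1: 16 / 4 / 16
  c3 r1c2: 38 / 3 / 38
  c4 r0c2: 0 / 0 / 0
  c4 r1c1: 0 / 0 / 0
  c4 r1c2: 32 / 4 / 32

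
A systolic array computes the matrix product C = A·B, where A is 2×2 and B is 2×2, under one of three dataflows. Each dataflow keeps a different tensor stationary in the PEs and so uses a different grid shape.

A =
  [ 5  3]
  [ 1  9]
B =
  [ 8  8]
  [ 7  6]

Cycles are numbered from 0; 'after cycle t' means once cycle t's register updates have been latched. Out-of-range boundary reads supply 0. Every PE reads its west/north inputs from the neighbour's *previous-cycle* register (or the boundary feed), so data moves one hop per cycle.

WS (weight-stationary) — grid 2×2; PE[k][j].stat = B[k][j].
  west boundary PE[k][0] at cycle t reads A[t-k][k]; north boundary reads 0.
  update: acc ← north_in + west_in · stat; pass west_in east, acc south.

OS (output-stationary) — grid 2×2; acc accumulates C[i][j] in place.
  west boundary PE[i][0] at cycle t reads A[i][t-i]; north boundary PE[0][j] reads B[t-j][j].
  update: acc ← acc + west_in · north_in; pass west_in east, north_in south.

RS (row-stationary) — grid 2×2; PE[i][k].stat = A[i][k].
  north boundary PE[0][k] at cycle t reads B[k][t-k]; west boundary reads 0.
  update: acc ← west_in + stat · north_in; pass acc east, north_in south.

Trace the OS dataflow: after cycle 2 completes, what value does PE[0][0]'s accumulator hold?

PE[0][0].acc = 61

OS (2×2). Following PE[0][0] plus its west/north inputs:
  c0 r0c0: 40 / 5 / 8
  c1 r0c0: 61 / 3 / 7
  c2 r0c0: 61 / 0 / 0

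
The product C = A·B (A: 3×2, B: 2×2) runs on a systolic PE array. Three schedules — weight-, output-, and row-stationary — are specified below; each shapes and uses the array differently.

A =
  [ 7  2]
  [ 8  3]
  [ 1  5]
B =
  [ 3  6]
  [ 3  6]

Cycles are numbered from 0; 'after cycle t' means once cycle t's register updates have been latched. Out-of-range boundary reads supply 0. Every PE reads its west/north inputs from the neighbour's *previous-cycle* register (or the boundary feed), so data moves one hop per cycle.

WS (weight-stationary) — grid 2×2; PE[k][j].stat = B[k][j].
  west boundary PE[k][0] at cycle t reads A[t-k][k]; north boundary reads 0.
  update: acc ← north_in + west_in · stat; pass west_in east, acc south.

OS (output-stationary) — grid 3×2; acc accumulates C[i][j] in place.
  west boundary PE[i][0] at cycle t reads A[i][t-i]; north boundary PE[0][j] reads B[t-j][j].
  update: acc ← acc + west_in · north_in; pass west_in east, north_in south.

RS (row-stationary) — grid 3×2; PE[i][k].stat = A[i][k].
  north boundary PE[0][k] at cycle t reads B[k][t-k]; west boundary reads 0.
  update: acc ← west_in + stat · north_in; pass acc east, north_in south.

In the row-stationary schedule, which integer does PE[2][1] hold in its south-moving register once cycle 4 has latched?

RS 3×2: PE[2][1] cycle-by-cycle (with neighbour feeds):
  t=0 PE[1][1]: acc=0 h=0 v=0
  t=0 PE[2][0]: acc=0 h=0 v=0
  t=0 PE[2][1]: acc=0 h=0 v=0
  t=1 PE[1][1]: acc=0 h=0 v=0
  t=1 PE[2][0]: acc=0 h=0 v=0
  t=1 PE[2][1]: acc=0 h=0 v=0
  t=2 PE[1][1]: acc=33 h=33 v=3
  t=2 PE[2][0]: acc=3 h=3 v=3
  t=2 PE[2][1]: acc=0 h=0 v=0
  t=3 PE[1][1]: acc=66 h=66 v=6
  t=3 PE[2][0]: acc=6 h=6 v=6
  t=3 PE[2][1]: acc=18 h=18 v=3
  t=4 PE[1][1]: acc=0 h=0 v=0
  t=4 PE[2][0]: acc=0 h=0 v=0
  t=4 PE[2][1]: acc=36 h=36 v=6

register = 6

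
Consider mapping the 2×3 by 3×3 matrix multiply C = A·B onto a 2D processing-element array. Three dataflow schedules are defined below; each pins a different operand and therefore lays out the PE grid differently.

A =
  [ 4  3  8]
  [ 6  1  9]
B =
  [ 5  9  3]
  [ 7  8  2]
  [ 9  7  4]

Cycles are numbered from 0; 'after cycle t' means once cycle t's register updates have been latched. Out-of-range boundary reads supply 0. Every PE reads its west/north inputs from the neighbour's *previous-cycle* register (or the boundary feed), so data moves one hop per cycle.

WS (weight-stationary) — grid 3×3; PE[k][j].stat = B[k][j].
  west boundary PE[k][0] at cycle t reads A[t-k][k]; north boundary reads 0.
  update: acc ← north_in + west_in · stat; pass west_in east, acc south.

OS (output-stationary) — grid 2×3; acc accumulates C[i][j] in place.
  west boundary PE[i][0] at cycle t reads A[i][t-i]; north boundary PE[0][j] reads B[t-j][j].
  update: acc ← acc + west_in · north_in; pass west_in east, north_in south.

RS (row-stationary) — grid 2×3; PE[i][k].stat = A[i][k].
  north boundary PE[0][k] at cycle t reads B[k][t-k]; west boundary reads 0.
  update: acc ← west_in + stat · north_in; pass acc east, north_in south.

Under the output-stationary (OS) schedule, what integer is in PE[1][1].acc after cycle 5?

PE[1][1].acc = 125

Tracing OS — 2×3 array, target PE[1][1]:
  @0  [0,1]  acc 0  |  →0  ↓0
  @0  [1,0]  acc 0  |  →0  ↓0
  @0  [1,1]  acc 0  |  →0  ↓0
  @1  [0,1]  acc 36  |  →4  ↓9
  @1  [1,0]  acc 30  |  →6  ↓5
  @1  [1,1]  acc 0  |  →0  ↓0
  @2  [0,1]  acc 60  |  →3  ↓8
  @2  [1,0]  acc 37  |  →1  ↓7
  @2  [1,1]  acc 54  |  →6  ↓9
  @3  [0,1]  acc 116  |  →8  ↓7
  @3  [1,0]  acc 118  |  →9  ↓9
  @3  [1,1]  acc 62  |  →1  ↓8
  @4  [0,1]  acc 116  |  →0  ↓0
  @4  [1,0]  acc 118  |  →0  ↓0
  @4  [1,1]  acc 125  |  →9  ↓7
  @5  [0,1]  acc 116  |  →0  ↓0
  @5  [1,0]  acc 118  |  →0  ↓0
  @5  [1,1]  acc 125  |  →0  ↓0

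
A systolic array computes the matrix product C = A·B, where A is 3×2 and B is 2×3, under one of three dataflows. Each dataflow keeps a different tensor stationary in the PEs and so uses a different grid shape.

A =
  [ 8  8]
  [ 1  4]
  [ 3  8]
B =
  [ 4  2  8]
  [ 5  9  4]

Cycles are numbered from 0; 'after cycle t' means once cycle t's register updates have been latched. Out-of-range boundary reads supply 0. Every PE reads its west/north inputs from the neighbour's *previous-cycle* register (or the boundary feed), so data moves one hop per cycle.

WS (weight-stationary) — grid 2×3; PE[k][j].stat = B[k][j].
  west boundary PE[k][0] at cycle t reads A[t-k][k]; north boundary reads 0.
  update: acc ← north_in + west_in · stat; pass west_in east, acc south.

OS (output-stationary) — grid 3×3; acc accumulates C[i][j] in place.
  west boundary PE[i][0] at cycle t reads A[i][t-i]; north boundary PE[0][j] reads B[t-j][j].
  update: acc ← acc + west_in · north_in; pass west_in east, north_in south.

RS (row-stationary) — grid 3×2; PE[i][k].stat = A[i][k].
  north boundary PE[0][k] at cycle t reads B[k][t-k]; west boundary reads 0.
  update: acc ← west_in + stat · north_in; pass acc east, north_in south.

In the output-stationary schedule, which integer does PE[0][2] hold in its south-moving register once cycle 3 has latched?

OS (3×3). Following PE[0][2] plus its west/north inputs:
  after 0 — PE[0][1] acc=0, pass-E 0, pass-S 0
  after 0 — PE[0][2] acc=0, pass-E 0, pass-S 0
  after 1 — PE[0][1] acc=16, pass-E 8, pass-S 2
  after 1 — PE[0][2] acc=0, pass-E 0, pass-S 0
  after 2 — PE[0][1] acc=88, pass-E 8, pass-S 9
  after 2 — PE[0][2] acc=64, pass-E 8, pass-S 8
  after 3 — PE[0][1] acc=88, pass-E 0, pass-S 0
  after 3 — PE[0][2] acc=96, pass-E 8, pass-S 4

register = 4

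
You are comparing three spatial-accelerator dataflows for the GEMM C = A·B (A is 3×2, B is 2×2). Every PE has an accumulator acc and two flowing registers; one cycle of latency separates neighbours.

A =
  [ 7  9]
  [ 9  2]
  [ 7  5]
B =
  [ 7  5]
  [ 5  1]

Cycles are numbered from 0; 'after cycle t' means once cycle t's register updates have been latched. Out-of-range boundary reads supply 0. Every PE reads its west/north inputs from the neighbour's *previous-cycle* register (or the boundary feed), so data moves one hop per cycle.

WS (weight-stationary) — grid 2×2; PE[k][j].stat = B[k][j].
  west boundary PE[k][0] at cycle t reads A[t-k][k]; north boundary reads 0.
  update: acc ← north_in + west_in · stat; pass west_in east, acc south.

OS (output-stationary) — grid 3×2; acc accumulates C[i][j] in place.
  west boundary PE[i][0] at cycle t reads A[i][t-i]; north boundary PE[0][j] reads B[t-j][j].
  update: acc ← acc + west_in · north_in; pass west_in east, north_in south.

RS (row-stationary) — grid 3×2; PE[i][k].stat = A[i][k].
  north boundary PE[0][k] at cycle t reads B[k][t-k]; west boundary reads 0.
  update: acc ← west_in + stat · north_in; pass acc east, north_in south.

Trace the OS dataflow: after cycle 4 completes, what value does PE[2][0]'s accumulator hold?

Tracing OS — 3×2 array, target PE[2][0]:
  @0  [1,0]  acc 0  |  →0  ↓0
  @0  [2,0]  acc 0  |  →0  ↓0
  @1  [1,0]  acc 63  |  →9  ↓7
  @1  [2,0]  acc 0  |  →0  ↓0
  @2  [1,0]  acc 73  |  →2  ↓5
  @2  [2,0]  acc 49  |  →7  ↓7
  @3  [1,0]  acc 73  |  →0  ↓0
  @3  [2,0]  acc 74  |  →5  ↓5
  @4  [1,0]  acc 73  |  →0  ↓0
  @4  [2,0]  acc 74  |  →0  ↓0

PE[2][0].acc = 74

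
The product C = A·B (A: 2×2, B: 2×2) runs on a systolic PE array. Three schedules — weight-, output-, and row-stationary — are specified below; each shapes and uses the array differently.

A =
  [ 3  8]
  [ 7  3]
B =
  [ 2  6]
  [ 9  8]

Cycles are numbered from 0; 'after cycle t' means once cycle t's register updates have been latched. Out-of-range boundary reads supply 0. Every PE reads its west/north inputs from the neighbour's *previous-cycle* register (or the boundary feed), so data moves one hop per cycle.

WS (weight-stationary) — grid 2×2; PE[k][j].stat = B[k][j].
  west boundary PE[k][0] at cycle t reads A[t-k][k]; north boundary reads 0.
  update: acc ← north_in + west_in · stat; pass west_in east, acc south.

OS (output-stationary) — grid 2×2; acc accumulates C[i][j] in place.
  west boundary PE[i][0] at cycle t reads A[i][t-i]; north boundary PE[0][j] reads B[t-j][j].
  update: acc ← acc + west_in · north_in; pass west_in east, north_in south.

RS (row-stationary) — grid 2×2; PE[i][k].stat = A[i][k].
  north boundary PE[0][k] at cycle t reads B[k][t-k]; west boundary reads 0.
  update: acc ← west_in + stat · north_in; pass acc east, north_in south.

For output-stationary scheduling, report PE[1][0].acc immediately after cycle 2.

OS on a 2×2 grid — tracing PE[1][0] and its feeders:
  after 0 — PE[0][0] acc=6, pass-E 3, pass-S 2
  after 0 — PE[1][0] acc=0, pass-E 0, pass-S 0
  after 1 — PE[0][0] acc=78, pass-E 8, pass-S 9
  after 1 — PE[1][0] acc=14, pass-E 7, pass-S 2
  after 2 — PE[0][0] acc=78, pass-E 0, pass-S 0
  after 2 — PE[1][0] acc=41, pass-E 3, pass-S 9

PE[1][0].acc = 41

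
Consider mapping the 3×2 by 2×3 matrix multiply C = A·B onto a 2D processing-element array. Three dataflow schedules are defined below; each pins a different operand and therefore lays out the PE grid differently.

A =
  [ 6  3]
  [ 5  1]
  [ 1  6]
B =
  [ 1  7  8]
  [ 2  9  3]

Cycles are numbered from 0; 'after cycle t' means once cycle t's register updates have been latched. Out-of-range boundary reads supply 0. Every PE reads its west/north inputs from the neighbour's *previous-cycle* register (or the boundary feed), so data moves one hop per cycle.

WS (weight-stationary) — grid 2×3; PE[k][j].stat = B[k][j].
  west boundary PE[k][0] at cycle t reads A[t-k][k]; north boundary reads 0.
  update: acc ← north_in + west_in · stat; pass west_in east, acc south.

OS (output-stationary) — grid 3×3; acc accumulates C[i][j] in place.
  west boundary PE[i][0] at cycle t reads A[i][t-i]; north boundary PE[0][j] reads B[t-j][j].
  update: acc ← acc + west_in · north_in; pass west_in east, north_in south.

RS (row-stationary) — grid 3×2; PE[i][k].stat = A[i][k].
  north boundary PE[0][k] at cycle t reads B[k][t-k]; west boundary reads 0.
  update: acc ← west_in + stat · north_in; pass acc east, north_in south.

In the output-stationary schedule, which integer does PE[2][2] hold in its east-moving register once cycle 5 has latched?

OS (3×3). Following PE[2][2] plus its west/north inputs:
  @0  [1,2]  acc 0  |  →0  ↓0
  @0  [2,1]  acc 0  |  →0  ↓0
  @0  [2,2]  acc 0  |  →0  ↓0
  @1  [1,2]  acc 0  |  →0  ↓0
  @1  [2,1]  acc 0  |  →0  ↓0
  @1  [2,2]  acc 0  |  →0  ↓0
  @2  [1,2]  acc 0  |  →0  ↓0
  @2  [2,1]  acc 0  |  →0  ↓0
  @2  [2,2]  acc 0  |  →0  ↓0
  @3  [1,2]  acc 40  |  →5  ↓8
  @3  [2,1]  acc 7  |  →1  ↓7
  @3  [2,2]  acc 0  |  →0  ↓0
  @4  [1,2]  acc 43  |  →1  ↓3
  @4  [2,1]  acc 61  |  →6  ↓9
  @4  [2,2]  acc 8  |  →1  ↓8
  @5  [1,2]  acc 43  |  →0  ↓0
  @5  [2,1]  acc 61  |  →0  ↓0
  @5  [2,2]  acc 26  |  →6  ↓3

register = 6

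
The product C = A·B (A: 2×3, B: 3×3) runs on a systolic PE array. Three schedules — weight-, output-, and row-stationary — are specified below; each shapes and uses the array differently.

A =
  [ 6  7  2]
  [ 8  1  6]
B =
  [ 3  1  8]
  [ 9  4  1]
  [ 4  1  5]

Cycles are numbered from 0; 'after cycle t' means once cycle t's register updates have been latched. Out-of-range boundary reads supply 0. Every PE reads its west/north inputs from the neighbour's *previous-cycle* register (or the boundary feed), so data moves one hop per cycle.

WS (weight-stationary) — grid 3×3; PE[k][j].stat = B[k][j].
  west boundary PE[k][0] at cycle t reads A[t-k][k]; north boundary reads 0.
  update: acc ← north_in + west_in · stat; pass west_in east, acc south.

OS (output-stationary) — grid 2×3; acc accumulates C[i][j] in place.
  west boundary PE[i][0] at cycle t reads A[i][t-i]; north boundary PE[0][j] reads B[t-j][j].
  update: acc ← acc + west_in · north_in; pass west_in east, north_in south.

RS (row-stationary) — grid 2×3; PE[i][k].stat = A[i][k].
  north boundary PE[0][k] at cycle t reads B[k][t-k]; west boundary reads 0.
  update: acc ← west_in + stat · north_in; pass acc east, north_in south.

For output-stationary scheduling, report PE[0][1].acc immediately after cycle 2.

OS on a 2×3 grid — tracing PE[0][1] and its feeders:
  @0  [0,0]  acc 18  |  →6  ↓3
  @0  [0,1]  acc 0  |  →0  ↓0
  @1  [0,0]  acc 81  |  →7  ↓9
  @1  [0,1]  acc 6  |  →6  ↓1
  @2  [0,0]  acc 89  |  →2  ↓4
  @2  [0,1]  acc 34  |  →7  ↓4

PE[0][1].acc = 34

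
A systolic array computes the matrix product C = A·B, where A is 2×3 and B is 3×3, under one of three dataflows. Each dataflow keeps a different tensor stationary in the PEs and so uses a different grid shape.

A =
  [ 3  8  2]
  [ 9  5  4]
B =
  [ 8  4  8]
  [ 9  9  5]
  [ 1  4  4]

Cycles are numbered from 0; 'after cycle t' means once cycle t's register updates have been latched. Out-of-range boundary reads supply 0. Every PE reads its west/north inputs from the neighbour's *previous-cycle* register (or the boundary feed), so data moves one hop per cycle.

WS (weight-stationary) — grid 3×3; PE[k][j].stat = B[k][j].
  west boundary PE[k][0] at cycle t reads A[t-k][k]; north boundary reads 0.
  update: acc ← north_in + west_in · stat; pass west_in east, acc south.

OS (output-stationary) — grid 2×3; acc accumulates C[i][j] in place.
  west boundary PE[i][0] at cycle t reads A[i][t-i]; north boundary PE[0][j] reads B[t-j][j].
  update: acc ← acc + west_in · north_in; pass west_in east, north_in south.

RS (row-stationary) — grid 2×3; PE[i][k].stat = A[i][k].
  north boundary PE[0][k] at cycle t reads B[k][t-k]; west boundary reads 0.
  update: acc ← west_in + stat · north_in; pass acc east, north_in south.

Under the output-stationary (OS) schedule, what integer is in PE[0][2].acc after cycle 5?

PE[0][2].acc = 72

OS 2×3: PE[0][2] cycle-by-cycle (with neighbour feeds):
  @0  [0,1]  acc 0  |  →0  ↓0
  @0  [0,2]  acc 0  |  →0  ↓0
  @1  [0,1]  acc 12  |  →3  ↓4
  @1  [0,2]  acc 0  |  →0  ↓0
  @2  [0,1]  acc 84  |  →8  ↓9
  @2  [0,2]  acc 24  |  →3  ↓8
  @3  [0,1]  acc 92  |  →2  ↓4
  @3  [0,2]  acc 64  |  →8  ↓5
  @4  [0,1]  acc 92  |  →0  ↓0
  @4  [0,2]  acc 72  |  →2  ↓4
  @5  [0,1]  acc 92  |  →0  ↓0
  @5  [0,2]  acc 72  |  →0  ↓0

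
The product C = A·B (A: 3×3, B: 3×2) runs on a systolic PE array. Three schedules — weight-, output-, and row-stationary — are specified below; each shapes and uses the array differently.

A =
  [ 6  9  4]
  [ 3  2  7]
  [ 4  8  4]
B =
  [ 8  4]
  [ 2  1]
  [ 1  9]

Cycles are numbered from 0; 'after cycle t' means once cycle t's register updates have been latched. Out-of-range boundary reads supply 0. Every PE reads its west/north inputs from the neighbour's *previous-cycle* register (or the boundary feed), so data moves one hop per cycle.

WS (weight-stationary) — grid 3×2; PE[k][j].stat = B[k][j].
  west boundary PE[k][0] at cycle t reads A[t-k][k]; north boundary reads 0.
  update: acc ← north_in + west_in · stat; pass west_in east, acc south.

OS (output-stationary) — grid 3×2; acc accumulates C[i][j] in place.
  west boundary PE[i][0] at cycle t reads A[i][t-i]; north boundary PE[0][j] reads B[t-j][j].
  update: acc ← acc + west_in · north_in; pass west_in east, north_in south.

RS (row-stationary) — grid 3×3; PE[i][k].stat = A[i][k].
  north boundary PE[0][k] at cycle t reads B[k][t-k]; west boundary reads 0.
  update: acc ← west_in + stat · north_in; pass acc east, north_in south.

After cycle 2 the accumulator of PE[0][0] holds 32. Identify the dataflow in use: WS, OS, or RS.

Under WS (3×2), PE[0][0]:
  @0  [0,0]  acc 48  |  →6  ↓48
  @1  [0,0]  acc 24  |  →3  ↓24
  @2  [0,0]  acc 32  |  →4  ↓32
Under OS (3×2), PE[0][0]:
  @0  [0,0]  acc 48  |  →6  ↓8
  @1  [0,0]  acc 66  |  →9  ↓2
  @2  [0,0]  acc 70  |  →4  ↓1
Under RS (3×3), PE[0][0]:
  @0  [0,0]  acc 48  |  →48  ↓8
  @1  [0,0]  acc 24  |  →24  ↓4
  @2  [0,0]  acc 0  |  →0  ↓0

dataflow = WS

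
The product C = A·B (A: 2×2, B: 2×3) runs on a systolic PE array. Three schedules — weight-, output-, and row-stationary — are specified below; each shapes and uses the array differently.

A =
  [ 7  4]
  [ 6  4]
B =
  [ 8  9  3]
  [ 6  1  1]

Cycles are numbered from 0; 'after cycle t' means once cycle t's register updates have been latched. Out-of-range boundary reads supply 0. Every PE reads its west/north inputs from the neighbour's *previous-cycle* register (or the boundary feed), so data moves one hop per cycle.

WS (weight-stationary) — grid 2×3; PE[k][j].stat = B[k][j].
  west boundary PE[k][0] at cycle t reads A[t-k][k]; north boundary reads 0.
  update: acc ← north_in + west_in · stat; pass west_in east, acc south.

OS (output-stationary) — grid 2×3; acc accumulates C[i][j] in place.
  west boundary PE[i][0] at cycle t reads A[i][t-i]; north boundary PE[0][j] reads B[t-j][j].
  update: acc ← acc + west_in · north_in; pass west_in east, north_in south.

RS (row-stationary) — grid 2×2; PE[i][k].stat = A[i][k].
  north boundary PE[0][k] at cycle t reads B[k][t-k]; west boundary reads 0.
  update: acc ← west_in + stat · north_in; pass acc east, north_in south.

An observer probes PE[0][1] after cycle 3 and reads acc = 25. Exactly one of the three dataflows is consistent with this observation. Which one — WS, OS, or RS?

WS (2×3 grid), PE[0][1]:
  @0  [0,1]  acc 0  |  →0  ↓0
  @1  [0,1]  acc 63  |  →7  ↓63
  @2  [0,1]  acc 54  |  →6  ↓54
  @3  [0,1]  acc 0  |  →0  ↓0
OS (2×3 grid), PE[0][1]:
  @0  [0,1]  acc 0  |  →0  ↓0
  @1  [0,1]  acc 63  |  →7  ↓9
  @2  [0,1]  acc 67  |  →4  ↓1
  @3  [0,1]  acc 67  |  →0  ↓0
RS (2×2 grid), PE[0][1]:
  @0  [0,1]  acc 0  |  →0  ↓0
  @1  [0,1]  acc 80  |  →80  ↓6
  @2  [0,1]  acc 67  |  →67  ↓1
  @3  [0,1]  acc 25  |  →25  ↓1

dataflow = RS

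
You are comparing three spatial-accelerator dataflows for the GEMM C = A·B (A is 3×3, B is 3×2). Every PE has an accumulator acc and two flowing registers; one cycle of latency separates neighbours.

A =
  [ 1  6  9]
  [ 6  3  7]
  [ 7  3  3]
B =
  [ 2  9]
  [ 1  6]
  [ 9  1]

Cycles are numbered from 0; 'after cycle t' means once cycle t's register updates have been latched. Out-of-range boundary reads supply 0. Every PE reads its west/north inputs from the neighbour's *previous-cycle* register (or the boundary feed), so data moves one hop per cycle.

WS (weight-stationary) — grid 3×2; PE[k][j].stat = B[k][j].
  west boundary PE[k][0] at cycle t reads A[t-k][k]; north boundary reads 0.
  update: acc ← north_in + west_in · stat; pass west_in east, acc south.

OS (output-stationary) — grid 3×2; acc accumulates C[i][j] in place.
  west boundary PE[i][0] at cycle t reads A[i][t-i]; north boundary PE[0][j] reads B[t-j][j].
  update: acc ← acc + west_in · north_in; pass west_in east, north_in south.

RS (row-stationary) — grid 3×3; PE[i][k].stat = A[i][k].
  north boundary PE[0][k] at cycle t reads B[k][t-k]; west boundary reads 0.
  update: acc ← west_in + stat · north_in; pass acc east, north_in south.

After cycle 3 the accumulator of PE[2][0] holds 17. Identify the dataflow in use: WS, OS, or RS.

dataflow = OS

WS [3×2] PE[2][0] across cycles:
  after 0 — PE[2][0] acc=0, pass-E 0, pass-S 0
  after 1 — PE[2][0] acc=0, pass-E 0, pass-S 0
  after 2 — PE[2][0] acc=89, pass-E 9, pass-S 89
  after 3 — PE[2][0] acc=78, pass-E 7, pass-S 78
OS [3×2] PE[2][0] across cycles:
  after 0 — PE[2][0] acc=0, pass-E 0, pass-S 0
  after 1 — PE[2][0] acc=0, pass-E 0, pass-S 0
  after 2 — PE[2][0] acc=14, pass-E 7, pass-S 2
  after 3 — PE[2][0] acc=17, pass-E 3, pass-S 1
RS [3×3] PE[2][0] across cycles:
  after 0 — PE[2][0] acc=0, pass-E 0, pass-S 0
  after 1 — PE[2][0] acc=0, pass-E 0, pass-S 0
  after 2 — PE[2][0] acc=14, pass-E 14, pass-S 2
  after 3 — PE[2][0] acc=63, pass-E 63, pass-S 9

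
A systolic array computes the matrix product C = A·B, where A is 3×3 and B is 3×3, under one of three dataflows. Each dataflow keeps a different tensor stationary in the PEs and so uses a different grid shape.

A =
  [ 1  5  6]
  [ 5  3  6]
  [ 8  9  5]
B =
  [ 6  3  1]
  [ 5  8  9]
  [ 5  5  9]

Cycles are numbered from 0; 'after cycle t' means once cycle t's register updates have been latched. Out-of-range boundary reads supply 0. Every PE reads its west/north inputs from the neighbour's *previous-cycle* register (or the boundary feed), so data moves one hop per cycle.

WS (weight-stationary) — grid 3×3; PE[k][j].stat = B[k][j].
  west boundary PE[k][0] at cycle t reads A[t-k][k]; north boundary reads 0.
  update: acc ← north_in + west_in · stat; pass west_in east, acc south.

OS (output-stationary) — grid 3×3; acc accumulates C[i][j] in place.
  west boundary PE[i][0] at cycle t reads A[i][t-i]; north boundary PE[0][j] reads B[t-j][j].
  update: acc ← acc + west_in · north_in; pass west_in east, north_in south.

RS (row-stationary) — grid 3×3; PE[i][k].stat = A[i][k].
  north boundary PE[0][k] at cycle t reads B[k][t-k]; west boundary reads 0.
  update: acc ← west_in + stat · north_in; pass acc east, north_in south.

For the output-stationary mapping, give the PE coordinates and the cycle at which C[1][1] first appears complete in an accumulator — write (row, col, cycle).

(row, col, cycle) = (1, 1, 4)

OS — PE[1][1] is where C[1][1] collects:
  after 0 — PE[1][1] acc=0, pass-E 0, pass-S 0
  after 1 — PE[1][1] acc=0, pass-E 0, pass-S 0
  after 2 — PE[1][1] acc=15, pass-E 5, pass-S 3
  after 3 — PE[1][1] acc=39, pass-E 3, pass-S 8
  after 4 — PE[1][1] acc=69, pass-E 6, pass-S 5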